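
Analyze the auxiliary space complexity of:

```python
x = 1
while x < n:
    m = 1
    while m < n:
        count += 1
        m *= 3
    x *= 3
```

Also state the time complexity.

Space complexity: O(1).
Only a constant amount of auxiliary storage is used; nothing grows with n.
Time complexity: O(log^2 n).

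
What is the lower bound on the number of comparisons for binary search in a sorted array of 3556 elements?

With 3556 possible positions, we need at least ceil(log_2(3556)) = 12 comparisons. Each comparison splits the remaining candidates by at most half.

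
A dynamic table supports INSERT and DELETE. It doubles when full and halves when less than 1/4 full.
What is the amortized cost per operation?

Using potential function Phi = |2*num_items - table_size| when load > 1/2, and Phi = table_size/2 - num_items otherwise. The gap of 1/4 vs 1/2 for shrinking prevents thrashing. Both insert and delete have O(1) amortized cost.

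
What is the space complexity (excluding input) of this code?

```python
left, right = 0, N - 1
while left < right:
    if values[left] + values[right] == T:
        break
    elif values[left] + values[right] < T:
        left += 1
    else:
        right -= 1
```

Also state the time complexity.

Space complexity: O(1).
Only a constant amount of auxiliary storage is used; nothing grows with n.
Time complexity: O(n).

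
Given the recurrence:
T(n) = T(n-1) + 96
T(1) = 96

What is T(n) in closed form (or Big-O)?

Unrolling: T(n) = T(n-1) + 96 = T(n-2) + 2*96 = ... = T(1) + (n-1)*96 = 96 + (n-1)*96 = 96n.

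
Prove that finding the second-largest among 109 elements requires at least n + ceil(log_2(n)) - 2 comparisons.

Lower bound (adversary): identifying the maximum requires 109-1 comparisons (each eliminates one candidate). Assign weight 1 to each element; on each comparison the adversary lets the heavier side win and gives it the loser's weight. The max ends with weight 109, but each comparison it wins at most doubles its weight, so the max must win >= ceil(log_2(109)) = 7 comparisons. The second-largest is one of those 7 direct losers to the max, and identifying which one is largest needs >= 7-1 further comparisons. Total >= 109-1 + 7-1 = 114.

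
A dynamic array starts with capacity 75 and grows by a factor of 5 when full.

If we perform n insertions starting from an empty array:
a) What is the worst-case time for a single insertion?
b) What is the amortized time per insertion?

(a) Worst-case single insertion: O(n) -- when the array is full at capacity c, the resize copies all c elements, and c can be Theta(n).
(b) Resizes happen at sizes 75, 375, 1875, ... Total copy cost for n insertions: 75 + 375 + ... = O(n) (geometric series with ratio 1/5). Amortized cost per insertion: O(n)/n = O(1).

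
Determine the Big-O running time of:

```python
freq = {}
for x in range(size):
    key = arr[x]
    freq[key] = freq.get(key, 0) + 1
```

Time complexity: O(n).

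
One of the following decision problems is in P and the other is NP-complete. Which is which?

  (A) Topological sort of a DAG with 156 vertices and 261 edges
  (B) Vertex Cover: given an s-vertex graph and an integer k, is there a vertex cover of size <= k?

(A) is P: DFS-based topological sort runs in O(V+E).
(B) is NP-complete: one of Karp's 21 NP-complete problems (with k part of the input; for any fixed constant k it is in P).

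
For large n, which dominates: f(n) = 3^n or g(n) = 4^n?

g(n) = 4^n grows faster: (4/3)^n -> infinity since 4/3 > 1.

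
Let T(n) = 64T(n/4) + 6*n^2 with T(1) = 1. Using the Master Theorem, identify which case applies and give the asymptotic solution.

a=64, b=4, f(n)=6*n^2.
log_4(64) = 3 > 2.
Since f(n) = O(n^2) is polynomially smaller than n^3, Case 1 applies.
T(n) = Theta(n^3).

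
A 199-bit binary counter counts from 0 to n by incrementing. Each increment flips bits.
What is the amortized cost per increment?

Bit i flips every 2^i increments. Total flips over n increments: sum_{i=0}^{199} n/2^i < 2n. Amortized cost: 2n/n = O(1).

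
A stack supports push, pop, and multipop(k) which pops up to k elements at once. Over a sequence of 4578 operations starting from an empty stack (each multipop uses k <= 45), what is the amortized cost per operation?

Each element is pushed exactly once and popped at most once (whether by pop or as part of a multipop). So the total number of individual pops over the whole sequence is at most the number of pushes, which is at most 4578. Total work <= 2 * 4578, hence O(1) amortized per operation.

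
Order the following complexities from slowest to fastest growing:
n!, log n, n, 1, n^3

Ordered by growth rate: 1 < log n < n < n^3 < n!.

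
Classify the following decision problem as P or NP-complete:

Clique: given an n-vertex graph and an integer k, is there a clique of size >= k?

This problem is NP-complete: complement of Independent Set / Vertex Cover (with k part of the input).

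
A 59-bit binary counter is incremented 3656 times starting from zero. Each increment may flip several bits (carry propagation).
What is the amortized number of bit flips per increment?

Bit i flips on every 2^i-th increment, so over 3656 increments bit i flips floor(3656/2^i) times. Summing over i: total flips < 2 * 3656. Amortized: < 2 = O(1) per increment.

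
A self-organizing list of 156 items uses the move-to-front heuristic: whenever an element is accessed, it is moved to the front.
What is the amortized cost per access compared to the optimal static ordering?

With potential Phi = number of inversions between the MTF list and the optimal static list (at most C(156,2)), each access has amortized cost at most 2 * (cost under optimal static ordering). This is the move-to-front 2-competitiveness result.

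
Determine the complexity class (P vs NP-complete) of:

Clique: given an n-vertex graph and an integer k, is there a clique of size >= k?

This problem is NP-complete: complement of Independent Set / Vertex Cover (with k part of the input).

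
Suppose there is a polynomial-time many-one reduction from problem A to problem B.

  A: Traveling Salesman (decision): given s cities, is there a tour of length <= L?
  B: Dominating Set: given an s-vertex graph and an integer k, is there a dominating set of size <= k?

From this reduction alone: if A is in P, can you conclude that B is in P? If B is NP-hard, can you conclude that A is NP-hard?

A poly-time reduction A <=_p B transfers tractability DOWN (B easy => A easy) and hardness UP (A hard => B hard), not the reverse.
From A in P, the reduction alone does NOT give B in P: any problem in P trivially reduces to SAT, yet SAT is not known to be in P.
From B NP-hard, the reduction alone does NOT give A NP-hard: again, easy problems reduce to hard ones.
(Here in fact A is NP-complete and B is NP-complete.)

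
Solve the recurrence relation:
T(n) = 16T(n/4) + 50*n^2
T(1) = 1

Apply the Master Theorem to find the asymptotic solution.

a=16, b=4, f(n)=50*n^2. log_4(16) = 2. Case 2: T(n) = O(n^2 log n).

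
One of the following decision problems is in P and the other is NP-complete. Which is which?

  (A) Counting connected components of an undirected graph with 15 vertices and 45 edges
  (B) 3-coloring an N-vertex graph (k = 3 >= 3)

(A) is P: BFS/DFS visits each vertex and edge once: O(V+E).
(B) is NP-complete: graph k-coloring for k>=3 is NP-complete by reduction from 3-SAT.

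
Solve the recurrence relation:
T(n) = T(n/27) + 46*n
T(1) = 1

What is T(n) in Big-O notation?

Geometric series: 46*n*(1 + 1/27 + 1/27^2 + ...) = O(n). T(n) = O(n).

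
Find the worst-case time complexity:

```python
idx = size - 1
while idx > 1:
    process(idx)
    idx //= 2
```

Time complexity: O(log n).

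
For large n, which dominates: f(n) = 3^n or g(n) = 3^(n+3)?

f(n) = 3^n and g(n) = 3^(n+3) are Theta of each other: 3^(n+3) = 3^3 * 3^n = Theta(3^n).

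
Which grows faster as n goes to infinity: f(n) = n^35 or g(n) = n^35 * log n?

g(n) = n^35 * log n grows faster: extra log n factor -> infinity.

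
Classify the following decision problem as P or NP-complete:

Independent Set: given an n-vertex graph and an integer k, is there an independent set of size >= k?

This problem is NP-complete: complement of Clique (with k part of the input).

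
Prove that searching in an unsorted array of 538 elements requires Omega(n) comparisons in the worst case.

An adversary can always place the target in the last position checked. Until all 538 positions are examined, the target might be in any unchecked position. Therefore 538 comparisons are necessary.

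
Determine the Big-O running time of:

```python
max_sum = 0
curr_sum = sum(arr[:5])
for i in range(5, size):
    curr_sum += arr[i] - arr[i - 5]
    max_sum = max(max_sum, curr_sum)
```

Time complexity: O(n).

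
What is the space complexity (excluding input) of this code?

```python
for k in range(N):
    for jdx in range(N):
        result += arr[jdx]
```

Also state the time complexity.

Space complexity: O(1).
Only a constant amount of auxiliary storage is used; nothing grows with n.
Time complexity: O(n^2).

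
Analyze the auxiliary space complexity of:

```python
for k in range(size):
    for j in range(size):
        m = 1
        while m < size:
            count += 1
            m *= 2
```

Space complexity: O(1).
Only a constant amount of auxiliary storage is used; nothing grows with n.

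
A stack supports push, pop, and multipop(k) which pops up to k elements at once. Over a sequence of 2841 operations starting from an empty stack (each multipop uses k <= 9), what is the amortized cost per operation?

Each element is pushed exactly once and popped at most once (whether by pop or as part of a multipop). So the total number of individual pops over the whole sequence is at most the number of pushes, which is at most 2841. Total work <= 2 * 2841, hence O(1) amortized per operation.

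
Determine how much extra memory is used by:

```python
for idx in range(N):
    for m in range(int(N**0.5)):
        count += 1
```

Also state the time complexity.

Space complexity: O(1).
Only a constant amount of auxiliary storage is used; nothing grows with n.
Time complexity: O(n * sqrt(n)).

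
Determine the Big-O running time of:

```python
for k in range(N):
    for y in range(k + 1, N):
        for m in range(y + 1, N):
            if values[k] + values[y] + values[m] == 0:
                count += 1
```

Time complexity: O(n^3).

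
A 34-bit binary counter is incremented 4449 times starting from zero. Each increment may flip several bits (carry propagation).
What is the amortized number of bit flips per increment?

Bit i flips on every 2^i-th increment, so over 4449 increments bit i flips floor(4449/2^i) times. Summing over i: total flips < 2 * 4449. Amortized: < 2 = O(1) per increment.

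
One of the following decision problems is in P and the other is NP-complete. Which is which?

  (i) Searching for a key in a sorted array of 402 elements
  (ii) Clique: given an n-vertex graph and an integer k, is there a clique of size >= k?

(i) is P: binary search runs in O(log n).
(ii) is NP-complete: complement of Independent Set / Vertex Cover (with k part of the input).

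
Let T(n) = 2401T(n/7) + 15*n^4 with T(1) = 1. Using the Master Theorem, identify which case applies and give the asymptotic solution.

a=2401, b=7, f(n)=15*n^4.
log_7(2401) = 4, so n^(log_b(a)) = n^4.
f(n) = Theta(n^4), so Case 2 applies.
T(n) = Theta(n^4 log n).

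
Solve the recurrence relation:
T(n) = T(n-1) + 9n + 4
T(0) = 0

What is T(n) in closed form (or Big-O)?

Dominant term in sum is 9*sum(i, i=1..n) = 9*n*(n+1)/2 = O(n^2).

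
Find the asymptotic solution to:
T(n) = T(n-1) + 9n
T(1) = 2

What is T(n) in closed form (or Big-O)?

Unrolling: T(n) = 2 + 9*(2 + 3 + ... + n) = 2 + 9*(n(n+1)/2 - 1) = O(n^2).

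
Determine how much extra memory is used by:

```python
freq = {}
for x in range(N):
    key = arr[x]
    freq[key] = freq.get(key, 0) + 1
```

Space complexity: O(n).
Auxiliary storage grows linearly with the input size n in the worst case.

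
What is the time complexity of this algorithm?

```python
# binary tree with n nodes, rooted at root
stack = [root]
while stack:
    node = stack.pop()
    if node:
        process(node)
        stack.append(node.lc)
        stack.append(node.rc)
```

Time complexity: O(n).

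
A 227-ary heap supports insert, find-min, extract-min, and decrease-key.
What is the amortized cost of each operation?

The 227-ary heap has height O(log_227 n). Insert sifts up: O(log_227 n). Find-min reads the root: O(1). Extract-min sifts down comparing 227 children per level: O(227 * log_227 n). Decrease-key sifts up: O(log_227 n).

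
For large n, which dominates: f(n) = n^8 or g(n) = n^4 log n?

f(n) = n^8 grows faster: n^8 / (n^4 log n) = n^4/log n -> infinity.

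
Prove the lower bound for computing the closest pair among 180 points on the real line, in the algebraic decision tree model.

Reduction from element distinctness: given 180 reals, the closest-pair distance is 0 iff two are equal. Element distinctness has an Omega(n log n) lower bound in the algebraic decision tree model (Ben-Or). Therefore closest pair on a line also requires Omega(n log n). Sorting then a linear scan achieves this.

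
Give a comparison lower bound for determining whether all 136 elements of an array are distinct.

In the algebraic decision-tree model, the YES region for element distinctness on 136 elements has 136! connected components (one per ordering). Ben-Or's theorem then gives a lower bound of Omega(log(n!)) = Omega(n log n).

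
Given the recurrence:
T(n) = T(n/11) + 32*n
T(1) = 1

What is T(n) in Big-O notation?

Geometric series: 32*n*(1 + 1/11 + 1/11^2 + ...) = O(n). T(n) = O(n).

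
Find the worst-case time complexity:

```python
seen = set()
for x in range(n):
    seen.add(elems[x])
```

Time complexity: O(n).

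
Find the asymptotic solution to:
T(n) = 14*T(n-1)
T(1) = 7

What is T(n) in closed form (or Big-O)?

Each step multiplies by 14. T(n) = T(1)*14^(n-1) = 7*14^(n-1).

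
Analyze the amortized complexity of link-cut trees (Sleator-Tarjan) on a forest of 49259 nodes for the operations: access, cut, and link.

Link-cut trees represent the forest using splay trees over preferred paths. With potential Phi = sum over nodes of log(size of virtual subtree), each access on 49259 nodes is O(log 49259) = O(log n) amortized by the splay-tree access lemma. Cut and link are O(1) plus one access.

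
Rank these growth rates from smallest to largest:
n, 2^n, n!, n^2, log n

Ordered by growth rate: log n < n < n^2 < 2^n < n!.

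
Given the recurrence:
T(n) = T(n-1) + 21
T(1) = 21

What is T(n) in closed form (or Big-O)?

Unrolling: T(n) = T(n-1) + 21 = T(n-2) + 2*21 = ... = T(1) + (n-1)*21 = 21 + (n-1)*21 = 21n.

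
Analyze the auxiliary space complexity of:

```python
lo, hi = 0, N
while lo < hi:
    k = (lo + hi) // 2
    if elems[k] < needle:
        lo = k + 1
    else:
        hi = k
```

Space complexity: O(1).
Only a constant amount of auxiliary storage is used; nothing grows with n.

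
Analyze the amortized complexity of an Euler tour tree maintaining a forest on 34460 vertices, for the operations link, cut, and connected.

An Euler tour tree stores each tree's Euler tour as a balanced BST keyed by tour position. On 34460 vertices: link concatenates two tours via O(1) splits/joins of size <= 2*34460 (O(log n)); cut splits the tour at the two occurrences of the edge (O(log n)); connected compares BST roots (O(log n) to find the root). All O(log n) amortized.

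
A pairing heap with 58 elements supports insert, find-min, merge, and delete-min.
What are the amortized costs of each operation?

Pairing heaps are self-adjusting heap-ordered trees. Insert and merge link two roots: O(1). Find-min reads the root: O(1). Delete-min removes the root, then pairs children in two passes; amortized cost is O(log 58) = O(log n).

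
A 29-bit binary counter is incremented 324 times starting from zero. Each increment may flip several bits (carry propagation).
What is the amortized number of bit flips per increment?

Bit i flips on every 2^i-th increment, so over 324 increments bit i flips floor(324/2^i) times. Summing over i: total flips < 2 * 324. Amortized: < 2 = O(1) per increment.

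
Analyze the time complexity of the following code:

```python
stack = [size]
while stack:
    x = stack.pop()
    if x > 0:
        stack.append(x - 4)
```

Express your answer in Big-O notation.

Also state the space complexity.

Time complexity: O(n).
Space complexity: O(1).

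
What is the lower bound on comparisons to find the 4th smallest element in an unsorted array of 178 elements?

Finding the 4th smallest of 178 elements requires Omega(n) comparisons. Every element must participate in at least one comparison; otherwise it could be the 4th smallest.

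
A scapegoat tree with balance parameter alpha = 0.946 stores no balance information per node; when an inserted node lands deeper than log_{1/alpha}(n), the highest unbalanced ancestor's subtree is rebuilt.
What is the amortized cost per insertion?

Search/insert path is O(log n). A rebuild of a subtree of size s costs O(s), but with alpha = 0.946 at least Omega(s) insertions must have occurred in that subtree since its last rebuild. Charging O(1) of the rebuild to each such insertion gives O(log n) amortized.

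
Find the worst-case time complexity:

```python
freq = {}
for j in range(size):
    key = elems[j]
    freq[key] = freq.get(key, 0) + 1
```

Time complexity: O(n).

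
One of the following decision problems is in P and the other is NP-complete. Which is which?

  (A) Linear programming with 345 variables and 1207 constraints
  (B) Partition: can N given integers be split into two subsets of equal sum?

(A) is P: the ellipsoid and interior-point methods run in polynomial time.
(B) is NP-complete: Subset Sum reduces to it (one of Karp's 21 NP-complete problems).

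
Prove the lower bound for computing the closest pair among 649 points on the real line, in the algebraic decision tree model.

Reduction from element distinctness: given 649 reals, the closest-pair distance is 0 iff two are equal. Element distinctness has an Omega(n log n) lower bound in the algebraic decision tree model (Ben-Or). Therefore closest pair on a line also requires Omega(n log n). Sorting then a linear scan achieves this.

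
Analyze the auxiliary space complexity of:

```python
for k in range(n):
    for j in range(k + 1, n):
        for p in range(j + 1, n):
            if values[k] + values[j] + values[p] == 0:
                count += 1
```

Space complexity: O(1).
Only a constant amount of auxiliary storage is used; nothing grows with n.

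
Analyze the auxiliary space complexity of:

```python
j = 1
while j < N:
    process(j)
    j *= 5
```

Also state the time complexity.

Space complexity: O(1).
Only a constant amount of auxiliary storage is used; nothing grows with n.
Time complexity: O(log n).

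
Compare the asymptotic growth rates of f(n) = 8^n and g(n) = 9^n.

g(n) = 9^n grows faster: (9/8)^n -> infinity since 9/8 > 1.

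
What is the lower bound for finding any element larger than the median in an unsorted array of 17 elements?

To find an element larger than the median of 17 elements, we must see Omega(n) elements. Without seeing enough elements, an adversary can make any unseen element the median.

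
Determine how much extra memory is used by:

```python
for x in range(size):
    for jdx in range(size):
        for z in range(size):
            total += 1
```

Space complexity: O(1).
Only a constant amount of auxiliary storage is used; nothing grows with n.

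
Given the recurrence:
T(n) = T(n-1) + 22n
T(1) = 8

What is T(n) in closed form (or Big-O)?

Unrolling: T(n) = 8 + 22*(2 + 3 + ... + n) = 8 + 22*(n(n+1)/2 - 1) = O(n^2).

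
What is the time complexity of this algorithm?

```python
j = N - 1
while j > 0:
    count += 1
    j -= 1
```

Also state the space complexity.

Time complexity: O(n).
Space complexity: O(1).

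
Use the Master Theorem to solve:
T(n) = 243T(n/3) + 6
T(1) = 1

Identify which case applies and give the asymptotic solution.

a=243, b=3, f(n)=6.
log_3(243) = 5 > 0.
Since f(n) = O(n^0) is polynomially smaller than n^5, Case 1 applies.
T(n) = Theta(n^5).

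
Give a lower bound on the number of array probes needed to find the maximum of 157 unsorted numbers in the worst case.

Adversary: any unprobed cell could hold a value larger than everything seen so far. If fewer than 157 cells are probed, the adversary places the max in an unprobed cell. So all 157 cells must be examined; together with 157-1 comparisons this is tight.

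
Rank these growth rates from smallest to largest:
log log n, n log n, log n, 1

Ordered by growth rate: 1 < log log n < log n < n log n.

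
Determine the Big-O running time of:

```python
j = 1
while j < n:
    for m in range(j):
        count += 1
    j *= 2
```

Time complexity: O(n).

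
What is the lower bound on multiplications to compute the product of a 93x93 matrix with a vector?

A 93x93 matrix-vector product has 93 inner products of length 93. Output depends on all 93^2 = 8649 matrix entries. At least 8649 multiplications needed.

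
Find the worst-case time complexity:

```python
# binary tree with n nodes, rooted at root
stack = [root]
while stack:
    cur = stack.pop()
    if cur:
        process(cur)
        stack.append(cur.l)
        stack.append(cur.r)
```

Time complexity: O(n).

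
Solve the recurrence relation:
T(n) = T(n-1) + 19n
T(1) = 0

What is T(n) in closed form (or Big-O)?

Unrolling: T(n) = 0 + 19*(2 + 3 + ... + n) = 0 + 19*(n(n+1)/2 - 1) = O(n^2).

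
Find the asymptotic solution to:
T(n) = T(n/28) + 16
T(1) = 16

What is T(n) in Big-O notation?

Each step divides n by 28 and adds 16. After log_28(n) steps, T(n) = O(log n).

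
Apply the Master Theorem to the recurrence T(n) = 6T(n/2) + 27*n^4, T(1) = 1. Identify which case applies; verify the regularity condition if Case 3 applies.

a=6, b=2, f(n)=27*n^4.
log_2(6) = 2.585 < 4.
f(n) = Omega(n^(2.585+epsilon)) for some epsilon > 0, so Case 3 is the candidate.
Regularity: a*f(n/b) = 6*27*(n/2)^4 = (6/16)*27*n^4 <= c*f(n) with c = 6/16 < 1. Satisfied.
Case 3: T(n) = Theta(n^4).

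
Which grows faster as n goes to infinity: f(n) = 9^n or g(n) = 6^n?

f(n) = 9^n grows faster: (9/6)^n -> infinity since 9/6 > 1.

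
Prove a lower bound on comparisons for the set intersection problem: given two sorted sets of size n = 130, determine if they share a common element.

For two sorted arrays of size n = 130, any correct algorithm must examine Omega(n) elements. If fewer are examined, an adversary places a common element in an unexamined gap. A merge-based scan achieves O(n), so the bound is tight.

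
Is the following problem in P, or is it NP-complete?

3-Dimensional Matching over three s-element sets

This problem is NP-complete: one of Karp's 21 NP-complete problems.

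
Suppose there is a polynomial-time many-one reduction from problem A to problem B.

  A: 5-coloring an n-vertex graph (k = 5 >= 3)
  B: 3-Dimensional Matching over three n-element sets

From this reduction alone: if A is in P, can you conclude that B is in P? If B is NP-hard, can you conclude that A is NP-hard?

A poly-time reduction A <=_p B transfers tractability DOWN (B easy => A easy) and hardness UP (A hard => B hard), not the reverse.
From A in P, the reduction alone does NOT give B in P: any problem in P trivially reduces to SAT, yet SAT is not known to be in P.
From B NP-hard, the reduction alone does NOT give A NP-hard: again, easy problems reduce to hard ones.
(Here in fact A is NP-complete and B is NP-complete.)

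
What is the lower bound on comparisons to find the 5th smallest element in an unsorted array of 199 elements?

Finding the 5th smallest of 199 elements requires Omega(n) comparisons. Every element must participate in at least one comparison; otherwise it could be the 5th smallest.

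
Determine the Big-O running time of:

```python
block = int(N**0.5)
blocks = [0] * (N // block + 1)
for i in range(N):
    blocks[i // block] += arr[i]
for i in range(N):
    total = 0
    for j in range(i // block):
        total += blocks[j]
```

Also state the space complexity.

Time complexity: O(n * sqrt(n)).
Space complexity: O(sqrt(n)).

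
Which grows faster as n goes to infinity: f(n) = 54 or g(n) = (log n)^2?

g(n) = (log n)^2 grows faster: any unbounded function dominates a constant.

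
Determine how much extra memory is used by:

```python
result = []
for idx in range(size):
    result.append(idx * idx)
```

Space complexity: O(n).
Auxiliary storage grows linearly with the input size n in the worst case.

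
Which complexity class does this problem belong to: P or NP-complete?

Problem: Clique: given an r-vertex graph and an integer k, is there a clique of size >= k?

This problem is NP-complete: complement of Independent Set / Vertex Cover (with k part of the input).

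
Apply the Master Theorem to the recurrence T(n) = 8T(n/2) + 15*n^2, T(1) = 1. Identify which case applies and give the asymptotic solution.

a=8, b=2, f(n)=15*n^2.
log_2(8) = 3 > 2.
Since f(n) = O(n^2) is polynomially smaller than n^3, Case 1 applies.
T(n) = Theta(n^3).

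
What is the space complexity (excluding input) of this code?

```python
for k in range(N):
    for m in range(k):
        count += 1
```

Space complexity: O(1).
Only a constant amount of auxiliary storage is used; nothing grows with n.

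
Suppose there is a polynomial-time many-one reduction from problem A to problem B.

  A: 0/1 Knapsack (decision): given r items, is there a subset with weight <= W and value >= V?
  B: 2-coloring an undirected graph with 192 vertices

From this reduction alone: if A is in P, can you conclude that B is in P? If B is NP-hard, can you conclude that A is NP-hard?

A poly-time reduction A <=_p B transfers tractability DOWN (B easy => A easy) and hardness UP (A hard => B hard), not the reverse.
From A in P, the reduction alone does NOT give B in P: any problem in P trivially reduces to SAT, yet SAT is not known to be in P.
From B NP-hard, the reduction alone does NOT give A NP-hard: again, easy problems reduce to hard ones.
(Here in fact A is NP-complete and B is in P, so no such reduction is known -- its existence would imply P = NP; the analysis concerns only what the assumed reduction would or would not let you conclude.)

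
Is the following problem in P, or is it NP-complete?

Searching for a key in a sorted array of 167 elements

This problem is in P: binary search runs in O(log n).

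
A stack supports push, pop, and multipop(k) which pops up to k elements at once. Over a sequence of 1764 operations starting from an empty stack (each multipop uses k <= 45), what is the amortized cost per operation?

Each element is pushed exactly once and popped at most once (whether by pop or as part of a multipop). So the total number of individual pops over the whole sequence is at most the number of pushes, which is at most 1764. Total work <= 2 * 1764, hence O(1) amortized per operation.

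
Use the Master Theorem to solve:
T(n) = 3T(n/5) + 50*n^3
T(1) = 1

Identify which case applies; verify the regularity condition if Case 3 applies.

a=3, b=5, f(n)=50*n^3.
log_5(3) = 0.6826 < 3.
f(n) = Omega(n^(0.6826+epsilon)) for some epsilon > 0, so Case 3 is the candidate.
Regularity: a*f(n/b) = 3*50*(n/5)^3 = (3/125)*50*n^3 <= c*f(n) with c = 3/125 < 1. Satisfied.
Case 3: T(n) = Theta(n^3).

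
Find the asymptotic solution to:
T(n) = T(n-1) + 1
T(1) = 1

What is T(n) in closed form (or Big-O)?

Unrolling: T(n) = T(n-1) + 1 = T(n-2) + 2*1 = ... = T(1) + (n-1)*1 = 1 + (n-1)*1 = n.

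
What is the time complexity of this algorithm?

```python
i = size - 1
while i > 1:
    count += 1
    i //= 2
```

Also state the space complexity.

Time complexity: O(log n).
Space complexity: O(1).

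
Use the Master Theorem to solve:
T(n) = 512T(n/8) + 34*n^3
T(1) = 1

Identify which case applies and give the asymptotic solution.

a=512, b=8, f(n)=34*n^3.
log_8(512) = 3, so n^(log_b(a)) = n^3.
f(n) = Theta(n^3), so Case 2 applies.
T(n) = Theta(n^3 log n).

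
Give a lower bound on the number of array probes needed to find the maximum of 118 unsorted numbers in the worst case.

Adversary: any unprobed cell could hold a value larger than everything seen so far. If fewer than 118 cells are probed, the adversary places the max in an unprobed cell. So all 118 cells must be examined; together with 118-1 comparisons this is tight.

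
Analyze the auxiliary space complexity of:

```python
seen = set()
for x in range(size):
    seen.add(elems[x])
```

Space complexity: O(n).
Auxiliary storage grows linearly with the input size n in the worst case.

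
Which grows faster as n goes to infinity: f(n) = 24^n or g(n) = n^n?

g(n) = n^n grows faster: n^n / 24^n = (n/24)^n -> infinity once n > 24.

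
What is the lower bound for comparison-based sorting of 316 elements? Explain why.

A comparison-based sorting algorithm corresponds to a decision tree. With 316! possible permutations, the tree has 316! leaves. The height is at least log_2(316!) = Omega(n log n) by Stirling's approximation.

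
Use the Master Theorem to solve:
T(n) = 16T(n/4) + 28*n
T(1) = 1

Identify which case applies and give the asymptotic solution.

a=16, b=4, f(n)=28*n.
log_4(16) = 2 > 1.
Since f(n) = O(n^1) is polynomially smaller than n^2, Case 1 applies.
T(n) = Theta(n^2).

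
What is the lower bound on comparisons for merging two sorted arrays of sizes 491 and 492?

Adversary argument: with sizes 491 and 492 (differing by at most 1), interleave the two arrays so that every consecutive pair in the output comes from different inputs. Then each of the 982 adjacent output pairs must be directly compared, or the algorithm cannot determine their relative order. So 982 comparisons are necessary; standard merge achieves this.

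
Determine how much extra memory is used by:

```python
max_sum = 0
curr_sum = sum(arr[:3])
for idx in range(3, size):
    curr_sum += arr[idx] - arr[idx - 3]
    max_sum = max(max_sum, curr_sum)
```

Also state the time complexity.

Space complexity: O(1).
Only a constant amount of auxiliary storage is used; nothing grows with n.
Time complexity: O(n).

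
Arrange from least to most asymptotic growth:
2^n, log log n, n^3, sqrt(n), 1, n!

Ordered by growth rate: 1 < log log n < sqrt(n) < n^3 < 2^n < n!.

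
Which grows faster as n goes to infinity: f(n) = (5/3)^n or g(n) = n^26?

f(n) = (5/3)^n grows faster: (5/3)^n is exponential with base 5/3 > 1, dominating every polynomial.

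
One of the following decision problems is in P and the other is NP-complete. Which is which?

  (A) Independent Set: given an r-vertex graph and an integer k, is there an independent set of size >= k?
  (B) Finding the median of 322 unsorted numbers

(A) is NP-complete: complement of Clique (with k part of the input).
(B) is P: linear-time selection (median-of-medians) runs in O(n).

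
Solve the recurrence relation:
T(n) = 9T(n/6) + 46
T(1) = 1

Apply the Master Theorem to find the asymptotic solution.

a=9, b=6, f(n)=46. log_6(9) = 1.226. Case 1 of Master Theorem: T(n) = O(n^1.226).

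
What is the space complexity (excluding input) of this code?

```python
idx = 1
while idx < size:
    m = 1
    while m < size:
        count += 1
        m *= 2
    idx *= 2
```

Space complexity: O(1).
Only a constant amount of auxiliary storage is used; nothing grows with n.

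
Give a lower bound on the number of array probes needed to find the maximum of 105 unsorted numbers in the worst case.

Adversary: any unprobed cell could hold a value larger than everything seen so far. If fewer than 105 cells are probed, the adversary places the max in an unprobed cell. So all 105 cells must be examined; together with 105-1 comparisons this is tight.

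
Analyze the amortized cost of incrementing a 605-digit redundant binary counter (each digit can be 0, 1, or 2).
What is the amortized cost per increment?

A redundant counter on 605 digits allows digit values 0, 1, 2. Increment adds 1 to the least significant digit and carries any 2 to a 0 plus +1 on the next digit. With potential Phi = (number of 2-digits), each increment does O(1) actual work plus a chain of carries, each of which decreases Phi by 1. Amortized O(1).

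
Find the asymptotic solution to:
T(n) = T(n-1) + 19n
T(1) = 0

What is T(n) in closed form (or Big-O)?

Unrolling: T(n) = 0 + 19*(2 + 3 + ... + n) = 0 + 19*(n(n+1)/2 - 1) = O(n^2).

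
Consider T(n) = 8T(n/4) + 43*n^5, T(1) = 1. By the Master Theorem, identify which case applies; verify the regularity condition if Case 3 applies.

a=8, b=4, f(n)=43*n^5.
log_4(8) = 1.5 < 5.
f(n) = Omega(n^(1.5+epsilon)) for some epsilon > 0, so Case 3 is the candidate.
Regularity: a*f(n/b) = 8*43*(n/4)^5 = (8/1024)*43*n^5 <= c*f(n) with c = 8/1024 < 1. Satisfied.
Case 3: T(n) = Theta(n^5).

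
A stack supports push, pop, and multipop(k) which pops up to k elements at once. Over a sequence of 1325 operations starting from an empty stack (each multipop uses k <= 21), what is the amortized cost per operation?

Each element is pushed exactly once and popped at most once (whether by pop or as part of a multipop). So the total number of individual pops over the whole sequence is at most the number of pushes, which is at most 1325. Total work <= 2 * 1325, hence O(1) amortized per operation.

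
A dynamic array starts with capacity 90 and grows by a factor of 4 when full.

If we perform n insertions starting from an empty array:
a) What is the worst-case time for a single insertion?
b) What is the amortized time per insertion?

(a) Worst-case single insertion: O(n) -- when the array is full at capacity c, the resize copies all c elements, and c can be Theta(n).
(b) Resizes happen at sizes 90, 360, 1440, ... Total copy cost for n insertions: 90 + 360 + ... = O(n) (geometric series with ratio 1/4). Amortized cost per insertion: O(n)/n = O(1).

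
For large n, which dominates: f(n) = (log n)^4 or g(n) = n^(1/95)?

g(n) = n^(1/95) grows faster: any positive power of n dominates any polylog.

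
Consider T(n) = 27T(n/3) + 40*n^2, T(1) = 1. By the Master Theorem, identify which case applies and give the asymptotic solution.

a=27, b=3, f(n)=40*n^2.
log_3(27) = 3 > 2.
Since f(n) = O(n^2) is polynomially smaller than n^3, Case 1 applies.
T(n) = Theta(n^3).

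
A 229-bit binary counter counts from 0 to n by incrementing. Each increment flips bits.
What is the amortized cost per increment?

Bit i flips every 2^i increments. Total flips over n increments: sum_{i=0}^{229} n/2^i < 2n. Amortized cost: 2n/n = O(1).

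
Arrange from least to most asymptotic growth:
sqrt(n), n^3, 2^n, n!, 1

Ordered by growth rate: 1 < sqrt(n) < n^3 < 2^n < n!.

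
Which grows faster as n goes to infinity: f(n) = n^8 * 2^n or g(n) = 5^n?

g(n) = 5^n grows faster: 5^n / (n^8 2^n) = (5/2)^n / n^8 -> infinity since 5/2 > 1.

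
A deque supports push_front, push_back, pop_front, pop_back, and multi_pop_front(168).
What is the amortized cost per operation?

Assign 2 credits to each push operation. A pop uses 1 saved credit. multi_pop_front(168) uses up to 168 saved credits from previous pushes. Credits never go negative. Amortized cost is O(1).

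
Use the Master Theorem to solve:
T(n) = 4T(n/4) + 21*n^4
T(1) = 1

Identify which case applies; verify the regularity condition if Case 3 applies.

a=4, b=4, f(n)=21*n^4.
log_4(4) = 1 < 4.
f(n) = Omega(n^(1+epsilon)) for some epsilon > 0, so Case 3 is the candidate.
Regularity: a*f(n/b) = 4*21*(n/4)^4 = (4/256)*21*n^4 <= c*f(n) with c = 4/256 < 1. Satisfied.
Case 3: T(n) = Theta(n^4).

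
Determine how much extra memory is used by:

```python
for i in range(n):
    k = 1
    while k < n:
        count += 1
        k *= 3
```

Space complexity: O(1).
Only a constant amount of auxiliary storage is used; nothing grows with n.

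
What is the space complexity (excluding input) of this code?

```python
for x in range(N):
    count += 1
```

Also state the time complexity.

Space complexity: O(1).
Only a constant amount of auxiliary storage is used; nothing grows with n.
Time complexity: O(n).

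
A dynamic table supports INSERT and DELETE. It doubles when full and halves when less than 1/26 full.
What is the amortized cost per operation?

Using potential function Phi = |2*num_items - table_size| when load > 1/2, and Phi = table_size/2 - num_items otherwise. The gap of 1/26 vs 1/2 for shrinking prevents thrashing. Both insert and delete have O(1) amortized cost.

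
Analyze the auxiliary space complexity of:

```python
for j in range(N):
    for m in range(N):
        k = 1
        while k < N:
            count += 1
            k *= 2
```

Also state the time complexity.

Space complexity: O(1).
Only a constant amount of auxiliary storage is used; nothing grows with n.
Time complexity: O(n^2 log n).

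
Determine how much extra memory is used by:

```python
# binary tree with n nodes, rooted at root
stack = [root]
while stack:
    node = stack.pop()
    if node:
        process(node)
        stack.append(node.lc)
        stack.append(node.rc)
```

Space complexity: O(n).
Auxiliary storage grows linearly with the input size n in the worst case.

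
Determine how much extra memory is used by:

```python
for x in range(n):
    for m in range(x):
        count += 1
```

Space complexity: O(1).
Only a constant amount of auxiliary storage is used; nothing grows with n.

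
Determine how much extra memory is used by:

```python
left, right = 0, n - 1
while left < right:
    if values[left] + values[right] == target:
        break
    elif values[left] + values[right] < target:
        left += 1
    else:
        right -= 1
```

Space complexity: O(1).
Only a constant amount of auxiliary storage is used; nothing grows with n.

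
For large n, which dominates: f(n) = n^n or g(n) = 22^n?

f(n) = n^n grows faster: n^n / 22^n = (n/22)^n -> infinity once n > 22.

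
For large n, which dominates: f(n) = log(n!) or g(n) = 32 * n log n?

f(n) = log(n!) and g(n) = 32 * n log n are Theta of each other: Stirling: log(n!) = n log n - n + O(log n) = Theta(n log n); the constant 32 doesn't change the Theta class.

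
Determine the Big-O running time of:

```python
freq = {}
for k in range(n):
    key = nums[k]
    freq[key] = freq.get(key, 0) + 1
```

Time complexity: O(n).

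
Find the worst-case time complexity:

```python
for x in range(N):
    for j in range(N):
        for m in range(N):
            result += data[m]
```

Time complexity: O(n^3).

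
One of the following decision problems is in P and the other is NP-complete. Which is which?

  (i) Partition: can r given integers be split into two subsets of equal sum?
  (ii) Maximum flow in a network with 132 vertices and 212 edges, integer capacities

(i) is NP-complete: Subset Sum reduces to it (one of Karp's 21 NP-complete problems).
(ii) is P: Edmonds-Karp / push-relabel run in polynomial time.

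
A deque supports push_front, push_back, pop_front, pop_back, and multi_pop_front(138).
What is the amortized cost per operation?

Assign 2 credits to each push operation. A pop uses 1 saved credit. multi_pop_front(138) uses up to 138 saved credits from previous pushes. Credits never go negative. Amortized cost is O(1).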